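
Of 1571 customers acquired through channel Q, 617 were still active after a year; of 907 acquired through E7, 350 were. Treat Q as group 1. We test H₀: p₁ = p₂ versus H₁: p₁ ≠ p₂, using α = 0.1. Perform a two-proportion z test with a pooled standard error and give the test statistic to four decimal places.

z = 0.3370

p̂₁ = 617/1571 ≈ 0.392743, p̂₂ = 350/907 ≈ 0.385888.
Pooled p̂ = (617+350)/(1571+907) = 967/2478 = 0.390234.
SE = √(p̂(1−p̂)(1/n₁+1/n₂)) = √(0.390234·0.609766·0.00173907) = √(0.000413815) = 0.020342.
z = (0.392743 − 0.385888)/0.020342 = 0.006855/0.020342 = 0.3370.
Two-sided p-value ≈ 2·Φ(−0.337) = 0.7361. With α = 0.1, fail to reject H₀.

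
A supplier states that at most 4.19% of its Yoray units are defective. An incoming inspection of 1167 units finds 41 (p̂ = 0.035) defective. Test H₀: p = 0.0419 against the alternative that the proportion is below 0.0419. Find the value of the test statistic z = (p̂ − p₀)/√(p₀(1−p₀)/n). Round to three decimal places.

p̂ = 41/1167 ≈ 0.035133.
SE = √(p₀(1−p₀)/n) = √(0.040144/1167) = 0.005865.
z = (0.035133 − 0.0419)/0.005865 = -0.006767/0.005865 = -1.154.
p-value = P(Z < -1.154) ≈ 0.1243.

z = -1.154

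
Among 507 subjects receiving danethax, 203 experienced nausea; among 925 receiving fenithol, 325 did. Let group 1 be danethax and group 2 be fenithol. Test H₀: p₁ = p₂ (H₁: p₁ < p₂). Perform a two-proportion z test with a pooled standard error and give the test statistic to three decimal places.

p̂₁ = 203/507 = 0.400394, p̂₂ = 325/925 = 0.351351.
Pooled p̂ = (203+325)/(507+925) = 528/1432 = 0.368715.
SE = √(0.232764 × 0.00305347) = 0.026660.
z = (0.400394 − 0.351351)/0.026660 = 0.049043/0.026660 = 1.840.
p-value = P(Z < 1.840) ≈ 0.9671.

z = 1.840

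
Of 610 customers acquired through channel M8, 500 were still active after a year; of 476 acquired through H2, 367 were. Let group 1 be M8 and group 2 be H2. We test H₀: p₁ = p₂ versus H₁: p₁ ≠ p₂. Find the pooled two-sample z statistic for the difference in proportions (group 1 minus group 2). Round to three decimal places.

z = 1.983

p̂₁ = 500/610 ≈ 0.81967, p̂₂ = 367/476 ≈ 0.77101.
Pooled p̂ = (500+367)/(610+476) = 867/1086 = 0.79834.
SE = √(p̂(1−p̂)(1/n₁+1/n₂)) = √(0.79834·0.20166·0.00374018) = √(0.000602139) = 0.02454.
z = (0.81967 − 0.77101)/0.02454 = 0.04866/0.02454 = 1.983.
p-value = 2·P(Z > 1.983) ≈ 0.0473.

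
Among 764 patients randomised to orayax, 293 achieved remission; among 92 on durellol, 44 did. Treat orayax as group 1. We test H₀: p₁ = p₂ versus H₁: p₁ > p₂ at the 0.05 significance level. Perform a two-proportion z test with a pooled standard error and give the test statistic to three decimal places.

z = -1.757

p̂₁ = 293/764 ≈ 0.38351, p̂₂ = 44/92 ≈ 0.47826.
Pooled p̂ = (293+44)/(764+92) = 337/856 = 0.39369.
SE = √(p̂(1−p̂)(1/n₁+1/n₂)) = √(0.39369·0.60631·0.0121785) = √(0.00290698) = 0.05392.
z = (0.38351 − 0.47826)/0.05392 = -0.09475/0.05392 = -1.757.
p-value = P(Z > -1.757) ≈ 0.9606; since p > α = 0.05, fail to reject H₀.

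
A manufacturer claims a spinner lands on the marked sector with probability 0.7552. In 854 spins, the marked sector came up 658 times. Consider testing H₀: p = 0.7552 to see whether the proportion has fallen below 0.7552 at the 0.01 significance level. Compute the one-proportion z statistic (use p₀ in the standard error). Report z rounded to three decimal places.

p̂ = 658/854 = 0.77049.
SE = √(p₀(1−p₀)/n) = √(0.18487/854) = 0.01471.
z = (0.77049 − 0.7552)/0.01471 = 0.01529/0.01471 = 1.039.
p-value = P(Z < 1.039) ≈ 0.8507, so at α = 0.01 we fail to reject H₀.

z = 1.039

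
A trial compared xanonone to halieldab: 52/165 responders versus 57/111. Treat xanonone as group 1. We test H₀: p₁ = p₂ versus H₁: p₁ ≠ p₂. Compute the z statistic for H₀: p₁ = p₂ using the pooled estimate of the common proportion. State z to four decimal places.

z = -3.3056

p̂₁ = 52/165 = 0.3151515, p̂₂ = 57/111 = 0.5135135.
Pooled p̂ = (52+57)/(165+111) = 109/276 = 0.3949275.
SE = √(p̂(1−p̂)(1/n₁+1/n₂)) = √(0.3949275·0.6050725·0.0150696) = √(0.00360103) = 0.0600086.
z = (0.3151515 − 0.5135135)/0.0600086 = -0.1983620/0.0600086 = -3.3056.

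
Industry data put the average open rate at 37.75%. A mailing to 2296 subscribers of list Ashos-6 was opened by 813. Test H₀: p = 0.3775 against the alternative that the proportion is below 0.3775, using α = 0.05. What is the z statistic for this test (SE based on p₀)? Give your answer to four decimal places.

p̂ = 813/2296 = 0.3540941.
Standard error under H₀: √(0.3775×0.6225/2296) = 0.0101168.
z = (0.3540941 − 0.3775)/0.0101168 = -0.0234059/0.0101168 = -2.3136.
p-value = P(Z < -2.314) ≈ 0.0103. With α = 0.05, reject H₀.

z = -2.3136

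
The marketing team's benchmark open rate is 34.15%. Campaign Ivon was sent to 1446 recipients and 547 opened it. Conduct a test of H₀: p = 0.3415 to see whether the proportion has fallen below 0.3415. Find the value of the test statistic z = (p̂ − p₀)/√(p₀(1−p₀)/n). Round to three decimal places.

p̂ = 547/1446 = 0.378285.
SE = √(p₀(1−p₀)/n) = √(0.22488/1446) = 0.012471.
z = (0.378285 − 0.3415)/0.012471 = 0.036785/0.012471 = 2.950.
p-value = P(Z < 2.950) ≈ 0.9984.

z = 2.950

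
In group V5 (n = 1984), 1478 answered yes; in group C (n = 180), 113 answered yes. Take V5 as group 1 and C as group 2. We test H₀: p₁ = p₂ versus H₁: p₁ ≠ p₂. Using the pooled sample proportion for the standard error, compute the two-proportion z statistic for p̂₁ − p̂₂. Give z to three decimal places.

p̂₁ = 1478/1984 ≈ 0.744960, p̂₂ = 113/180 ≈ 0.627778.
Pooled p̂ = (1478+113)/(1984+180) = 1591/2164 = 0.735213.
SE = √(0.194675 × 0.00605959) = 0.034346.
z = (0.744960 − 0.627778)/0.034346 = 0.117182/0.034346 = 3.412.

z = 3.412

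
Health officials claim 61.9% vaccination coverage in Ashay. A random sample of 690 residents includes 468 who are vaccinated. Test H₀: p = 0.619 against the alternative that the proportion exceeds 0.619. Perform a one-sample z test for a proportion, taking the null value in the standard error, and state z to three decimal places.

p̂ = 468/690 ≈ 0.67826.
Under H₀, SE = √(0.619·0.381/690) = √(0.000341796) = 0.01849.
z = (0.67826 − 0.619)/0.01849 = 0.05926/0.01849 = 3.205.
p-value = P(Z > 3.205) ≈ 0.0007.

z = 3.205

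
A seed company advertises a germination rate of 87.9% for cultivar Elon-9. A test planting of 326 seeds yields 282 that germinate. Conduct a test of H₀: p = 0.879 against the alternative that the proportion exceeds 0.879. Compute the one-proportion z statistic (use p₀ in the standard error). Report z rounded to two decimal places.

z = -0.77

p̂ = 282/326 ≈ 0.8650.
Standard error under H₀: √(0.879×0.121/326) = 0.0181.
z = (0.8650 − 0.879)/0.0181 = -0.0140/0.0181 = -0.77.
p-value = P(Z > -0.773) ≈ 0.7804.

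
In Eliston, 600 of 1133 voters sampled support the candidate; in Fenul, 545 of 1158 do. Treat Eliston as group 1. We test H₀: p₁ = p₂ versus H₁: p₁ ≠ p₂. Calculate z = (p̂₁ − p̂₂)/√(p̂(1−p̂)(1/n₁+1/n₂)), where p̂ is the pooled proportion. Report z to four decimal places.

z = 2.8204

p̂₁ = 600/1133 = 0.529568, p̂₂ = 545/1158 = 0.470639.
Pooled p̂ = (600+545)/(1133+1158) = 1145/2291 = 0.499782.
SE = √(0.25 × 0.00174617) = 0.020894.
z = (0.529568 − 0.470639)/0.020894 = 0.058929/0.020894 = 2.8204.
Two-sided p-value ≈ 2·Φ(−2.820) = 0.0048.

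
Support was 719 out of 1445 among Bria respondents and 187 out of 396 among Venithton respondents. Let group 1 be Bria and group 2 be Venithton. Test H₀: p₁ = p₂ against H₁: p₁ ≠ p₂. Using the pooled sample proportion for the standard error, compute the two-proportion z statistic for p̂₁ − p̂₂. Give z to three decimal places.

p̂₁ = 719/1445 ≈ 0.49758, p̂₂ = 187/396 ≈ 0.47222.
Pooled p̂ = (719+187)/(1445+396) = 906/1841 = 0.49212.
SE = √(p̂(1−p̂)(1/n₁+1/n₂)) = √(0.49212·0.50788·0.00321729) = √(0.000804124) = 0.02836.
z = (0.49758 − 0.47222)/0.02836 = 0.02536/0.02836 = 0.894.

z = 0.894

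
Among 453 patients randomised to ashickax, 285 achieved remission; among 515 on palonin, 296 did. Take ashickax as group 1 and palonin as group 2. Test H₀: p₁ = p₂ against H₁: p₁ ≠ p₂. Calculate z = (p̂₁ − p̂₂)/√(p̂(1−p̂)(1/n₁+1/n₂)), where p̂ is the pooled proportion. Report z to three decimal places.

z = 1.723

p̂₁ = 285/453 = 0.629139, p̂₂ = 296/515 = 0.574757.
Pooled p̂ = (285+296)/(453+515) = 581/968 = 0.600207.
SE = √(p̂(1−p̂)(1/n₁+1/n₂)) = √(0.600207·0.399793·0.00414925) = √(0.000995649) = 0.031554.
z = (0.629139 − 0.574757)/0.031554 = 0.054382/0.031554 = 1.723.
p-value = 2·P(Z > 1.723) ≈ 0.0848.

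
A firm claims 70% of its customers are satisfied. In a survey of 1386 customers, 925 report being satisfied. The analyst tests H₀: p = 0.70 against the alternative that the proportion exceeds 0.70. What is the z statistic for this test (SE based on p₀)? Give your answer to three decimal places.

z = -2.649

p̂ = 925/1386 = 0.66739.
Under H₀, SE = √(0.7·0.3/1386) = √(0.000151515) = 0.01231.
z = (0.66739 − 0.7)/0.01231 = -0.03261/0.01231 = -2.649.
p-value = P(Z > -2.649) ≈ 0.9960.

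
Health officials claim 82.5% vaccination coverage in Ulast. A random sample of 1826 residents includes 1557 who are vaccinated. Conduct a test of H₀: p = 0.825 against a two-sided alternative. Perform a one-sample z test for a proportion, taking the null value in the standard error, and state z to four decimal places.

p̂ = 1557/1826 = 0.8526835.
Standard error under H₀: √(0.825×0.175/1826) = 0.0088919.
z = (0.8526835 − 0.825)/0.0088919 = 0.0276835/0.0088919 = 3.1133.

z = 3.1133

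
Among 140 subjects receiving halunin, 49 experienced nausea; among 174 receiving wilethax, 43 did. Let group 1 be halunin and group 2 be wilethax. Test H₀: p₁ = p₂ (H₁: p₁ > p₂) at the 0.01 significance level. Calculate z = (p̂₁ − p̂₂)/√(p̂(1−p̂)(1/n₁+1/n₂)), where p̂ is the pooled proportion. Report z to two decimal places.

z = 1.99

p̂₁ = 49/140 ≈ 0.3500, p̂₂ = 43/174 ≈ 0.2471.
Pooled p̂ = (49+43)/(140+174) = 92/314 = 0.2930.
SE = √(0.207148 × 0.01289) = 0.0517.
z = (0.3500 − 0.2471)/0.0517 = 0.1029/0.0517 = 1.99.
p-value = P(Z > 1.991) ≈ 0.0232; since p > α = 0.01, fail to reject H₀.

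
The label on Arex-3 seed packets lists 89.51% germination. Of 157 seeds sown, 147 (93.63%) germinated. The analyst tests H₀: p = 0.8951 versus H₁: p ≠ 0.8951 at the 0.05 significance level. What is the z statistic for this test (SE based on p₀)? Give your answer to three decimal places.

z = 1.685

p̂ = 147/157 ≈ 0.93631.
SE = √(p₀(1−p₀)/n) = √(0.093896/157) = 0.02446.
z = (0.93631 − 0.8951)/0.02446 = 0.04121/0.02446 = 1.685.
Two-sided p-value ≈ 2·Φ(−1.685) = 0.0920, so at α = 0.05 we fail to reject H₀.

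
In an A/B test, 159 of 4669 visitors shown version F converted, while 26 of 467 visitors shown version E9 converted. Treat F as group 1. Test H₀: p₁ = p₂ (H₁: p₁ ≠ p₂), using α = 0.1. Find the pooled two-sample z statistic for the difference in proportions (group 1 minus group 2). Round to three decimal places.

p̂₁ = 159/4669 = 0.034054, p̂₂ = 26/467 = 0.055675.
Pooled p̂ = (159+26)/(4669+467) = 185/5136 = 0.036020.
SE = √(p̂(1−p̂)(1/n₁+1/n₂)) = √(0.036020·0.963980·0.00235551) = √(8.17898e-05) = 0.009044.
z = (0.034054 − 0.055675)/0.009044 = -0.021621/0.009044 = -2.391.
p-value = 2·P(Z > 2.391) ≈ 0.0168; since p < α = 0.1, reject H₀.

z = -2.391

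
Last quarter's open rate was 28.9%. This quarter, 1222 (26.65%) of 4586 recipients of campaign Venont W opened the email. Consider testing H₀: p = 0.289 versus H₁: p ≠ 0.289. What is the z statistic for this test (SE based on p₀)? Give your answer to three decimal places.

z = -3.367

p̂ = 1222/4586 = 0.266463.
Under H₀, SE = √(0.289·0.711/4586) = √(4.48057e-05) = 0.006694.
z = (0.266463 − 0.289)/0.006694 = -0.022537/0.006694 = -3.367.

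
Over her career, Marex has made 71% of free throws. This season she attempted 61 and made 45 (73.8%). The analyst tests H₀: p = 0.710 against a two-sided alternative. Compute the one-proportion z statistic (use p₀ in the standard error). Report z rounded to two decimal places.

p̂ = 45/61 = 0.7377.
Under H₀, SE = √(0.71·0.29/61) = √(0.00337541) = 0.0581.
z = (0.7377 − 0.71)/0.0581 = 0.0277/0.0581 = 0.48.
Two-sided p-value ≈ 2·Φ(−0.477) = 0.6335.

z = 0.48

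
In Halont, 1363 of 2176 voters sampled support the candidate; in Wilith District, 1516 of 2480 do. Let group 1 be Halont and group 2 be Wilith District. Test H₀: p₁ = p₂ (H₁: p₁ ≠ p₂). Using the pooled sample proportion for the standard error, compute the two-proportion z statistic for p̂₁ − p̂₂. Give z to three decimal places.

z = 1.057

p̂₁ = 1363/2176 = 0.62638, p̂₂ = 1516/2480 = 0.61129.
Pooled p̂ = (1363+1516)/(2176+2480) = 2879/4656 = 0.61834.
SE = √(p̂(1−p̂)(1/n₁+1/n₂)) = √(0.61834·0.38166·0.000862785) = √(0.000203613) = 0.01427.
z = (0.62638 − 0.61129)/0.01427 = 0.01509/0.01427 = 1.057.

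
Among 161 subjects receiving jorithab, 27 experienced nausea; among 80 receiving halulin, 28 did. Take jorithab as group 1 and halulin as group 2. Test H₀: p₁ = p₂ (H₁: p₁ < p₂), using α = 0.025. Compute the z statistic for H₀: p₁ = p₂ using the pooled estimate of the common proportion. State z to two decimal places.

p̂₁ = 27/161 ≈ 0.1677, p̂₂ = 28/80 ≈ 0.3500.
Pooled p̂ = (27+28)/(161+80) = 55/241 = 0.2282.
SE = √(0.176133 × 0.0187112) = 0.0574.
z = (0.1677 − 0.3500)/0.0574 = -0.1823/0.0574 = -3.18.
p-value = P(Z < -3.175) ≈ 0.0007, so at α = 0.025 we reject H₀.

z = -3.18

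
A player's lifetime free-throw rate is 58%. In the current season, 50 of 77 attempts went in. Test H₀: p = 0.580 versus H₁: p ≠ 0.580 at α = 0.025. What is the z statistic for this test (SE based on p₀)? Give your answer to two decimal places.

z = 1.23

p̂ = 50/77 ≈ 0.6494.
Standard error under H₀: √(0.58×0.42/77) = 0.0562.
z = (0.6494 − 0.58)/0.0562 = 0.0694/0.0562 = 1.23.
p-value = 2·P(Z > 1.233) ≈ 0.2176. With α = 0.025, fail to reject H₀.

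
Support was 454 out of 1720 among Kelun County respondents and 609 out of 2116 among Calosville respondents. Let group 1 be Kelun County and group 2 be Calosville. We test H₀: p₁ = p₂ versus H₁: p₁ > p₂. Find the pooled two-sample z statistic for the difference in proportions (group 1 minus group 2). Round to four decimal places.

z = -1.6416

p̂₁ = 454/1720 = 0.2639535, p̂₂ = 609/2116 = 0.2878072.
Pooled p̂ = (454+609)/(1720+2116) = 1063/3836 = 0.2771116.
SE = √(0.200321 × 0.00105399) = 0.0145305.
z = (0.2639535 − 0.2878072)/0.0145305 = -0.0238537/0.0145305 = -1.6416.
p-value = P(Z > -1.642) ≈ 0.9497.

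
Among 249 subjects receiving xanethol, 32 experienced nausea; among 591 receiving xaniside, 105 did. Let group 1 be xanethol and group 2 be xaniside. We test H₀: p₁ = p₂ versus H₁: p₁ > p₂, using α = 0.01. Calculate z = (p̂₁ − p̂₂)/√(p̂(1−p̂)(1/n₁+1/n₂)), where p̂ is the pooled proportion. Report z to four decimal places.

z = -1.7609

p̂₁ = 32/249 ≈ 0.128514, p̂₂ = 105/591 ≈ 0.177665.
Pooled p̂ = (32+105)/(249+591) = 137/840 = 0.163095.
SE = √(0.136495 × 0.00570811) = 0.027913.
z = (0.128514 − 0.177665)/0.027913 = -0.049151/0.027913 = -1.7609.
p-value = P(Z > -1.761) ≈ 0.9609; since p > α = 0.01, fail to reject H₀.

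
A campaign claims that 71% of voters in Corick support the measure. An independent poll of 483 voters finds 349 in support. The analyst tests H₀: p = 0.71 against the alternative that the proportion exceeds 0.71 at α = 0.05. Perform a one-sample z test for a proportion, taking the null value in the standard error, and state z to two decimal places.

p̂ = 349/483 = 0.7226.
SE = √(p₀(1−p₀)/n) = √(0.2059/483) = 0.0206.
z = (0.7226 − 0.71)/0.0206 = 0.0126/0.0206 = 0.61.
p-value = P(Z > 0.609) ≈ 0.2714. With α = 0.05, fail to reject H₀.

z = 0.61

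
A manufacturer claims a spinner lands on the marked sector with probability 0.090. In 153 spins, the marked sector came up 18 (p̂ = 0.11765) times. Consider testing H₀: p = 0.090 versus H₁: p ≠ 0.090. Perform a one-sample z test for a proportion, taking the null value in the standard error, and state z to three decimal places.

p̂ = 18/153 ≈ 0.11765.
Standard error under H₀: √(0.09×0.91/153) = 0.02314.
z = (0.11765 − 0.09)/0.02314 = 0.02765/0.02314 = 1.195.

z = 1.195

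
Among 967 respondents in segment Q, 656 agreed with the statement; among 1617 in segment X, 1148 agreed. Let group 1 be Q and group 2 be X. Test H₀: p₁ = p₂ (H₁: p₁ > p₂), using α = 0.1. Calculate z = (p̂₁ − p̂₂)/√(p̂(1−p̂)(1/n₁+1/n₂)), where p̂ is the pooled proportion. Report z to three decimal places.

z = -1.692

p̂₁ = 656/967 ≈ 0.67839, p̂₂ = 1148/1617 ≈ 0.70996.
Pooled p̂ = (656+1148)/(967+1617) = 1804/2584 = 0.69814.
SE = √(0.21074 × 0.00165256) = 0.01866.
z = (0.67839 − 0.70996)/0.01866 = -0.03157/0.01866 = -1.692.
p-value = P(Z > -1.692) ≈ 0.9546; since p > α = 0.1, fail to reject H₀.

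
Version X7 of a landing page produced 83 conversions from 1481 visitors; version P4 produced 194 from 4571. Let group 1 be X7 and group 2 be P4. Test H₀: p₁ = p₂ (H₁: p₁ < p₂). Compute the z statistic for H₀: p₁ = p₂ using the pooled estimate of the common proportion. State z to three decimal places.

p̂₁ = 83/1481 ≈ 0.056043, p̂₂ = 194/4571 ≈ 0.042441.
Pooled p̂ = (83+194)/(1481+4571) = 277/6052 = 0.045770.
SE = √(p̂(1−p̂)(1/n₁+1/n₂)) = √(0.045770·0.954230·0.00089399) = √(3.90451e-05) = 0.006249.
z = (0.056043 − 0.042441)/0.006249 = 0.013602/0.006249 = 2.177.
p-value = P(Z < 2.177) ≈ 0.9853.

z = 2.177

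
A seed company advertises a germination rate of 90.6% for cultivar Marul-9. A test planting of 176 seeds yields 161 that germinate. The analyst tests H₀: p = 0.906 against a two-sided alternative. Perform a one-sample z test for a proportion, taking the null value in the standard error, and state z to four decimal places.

p̂ = 161/176 ≈ 0.914773.
Standard error under H₀: √(0.906×0.094/176) = 0.021997.
z = (0.914773 − 0.906)/0.021997 = 0.008773/0.021997 = 0.3988.
Two-sided p-value ≈ 2·Φ(−0.399) = 0.6900.

z = 0.3988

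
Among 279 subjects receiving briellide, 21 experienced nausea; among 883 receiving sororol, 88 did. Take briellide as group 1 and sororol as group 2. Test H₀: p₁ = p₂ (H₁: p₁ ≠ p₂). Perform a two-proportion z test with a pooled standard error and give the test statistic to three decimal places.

p̂₁ = 21/279 ≈ 0.07527, p̂₂ = 88/883 ≈ 0.09966.
Pooled p̂ = (21+88)/(279+883) = 109/1162 = 0.09380.
SE = √(p̂(1−p̂)(1/n₁+1/n₂)) = √(0.09380·0.90620·0.00471673) = √(0.000400944) = 0.02002.
z = (0.07527 − 0.09966)/0.02002 = -0.02439/0.02002 = -1.218.

z = -1.218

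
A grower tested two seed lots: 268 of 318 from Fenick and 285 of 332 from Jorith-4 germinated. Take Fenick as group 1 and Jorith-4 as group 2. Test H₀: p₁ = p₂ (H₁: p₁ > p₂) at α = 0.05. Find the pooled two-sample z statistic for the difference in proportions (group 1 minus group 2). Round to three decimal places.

p̂₁ = 268/318 ≈ 0.84277, p̂₂ = 285/332 ≈ 0.85843.
Pooled p̂ = (268+285)/(318+332) = 553/650 = 0.85077.
SE = √(0.126961 × 0.0061567) = 0.02796.
z = (0.84277 − 0.85843)/0.02796 = -0.01566/0.02796 = -0.560.
p-value = P(Z > -0.560) ≈ 0.7124; since p > α = 0.05, fail to reject H₀.

z = -0.560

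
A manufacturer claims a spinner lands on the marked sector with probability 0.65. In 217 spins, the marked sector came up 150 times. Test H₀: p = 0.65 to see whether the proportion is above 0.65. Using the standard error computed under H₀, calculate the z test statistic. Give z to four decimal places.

p̂ = 150/217 = 0.691244.
SE = √(p₀(1−p₀)/n) = √(0.2275/217) = 0.032379.
z = (0.691244 − 0.65)/0.032379 = 0.041244/0.032379 = 1.2738.
p-value = P(Z > 1.274) ≈ 0.1014.

z = 1.2738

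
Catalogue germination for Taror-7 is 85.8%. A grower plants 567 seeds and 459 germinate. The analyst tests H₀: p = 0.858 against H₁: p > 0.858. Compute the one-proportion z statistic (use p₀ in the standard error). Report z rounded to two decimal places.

p̂ = 459/567 ≈ 0.80952.
Under H₀, SE = √(0.858·0.142/567) = √(0.000214878) = 0.01466.
z = (0.80952 − 0.858)/0.01466 = -0.04848/0.01466 = -3.31.

z = -3.31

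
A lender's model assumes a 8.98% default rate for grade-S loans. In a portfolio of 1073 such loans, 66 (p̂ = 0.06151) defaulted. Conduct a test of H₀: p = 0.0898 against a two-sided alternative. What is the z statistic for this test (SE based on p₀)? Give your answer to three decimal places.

p̂ = 66/1073 ≈ 0.06151.
SE = √(p₀(1−p₀)/n) = √(0.081736/1073) = 0.00873.
z = (0.06151 − 0.0898)/0.00873 = -0.02829/0.00873 = -3.241.

z = -3.241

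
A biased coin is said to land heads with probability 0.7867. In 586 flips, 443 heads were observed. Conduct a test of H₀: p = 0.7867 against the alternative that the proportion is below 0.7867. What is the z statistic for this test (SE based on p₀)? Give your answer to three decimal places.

z = -1.816

p̂ = 443/586 = 0.75597.
SE = √(p₀(1−p₀)/n) = √(0.1678/586) = 0.01692.
z = (0.75597 − 0.7867)/0.01692 = -0.03073/0.01692 = -1.816.
p-value = P(Z < -1.816) ≈ 0.0347.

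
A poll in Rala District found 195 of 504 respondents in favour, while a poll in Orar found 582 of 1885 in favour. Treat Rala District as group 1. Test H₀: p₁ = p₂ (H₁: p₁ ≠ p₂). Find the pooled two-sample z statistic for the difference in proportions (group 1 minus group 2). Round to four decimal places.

z = 3.3268

p̂₁ = 195/504 ≈ 0.3869048, p̂₂ = 582/1885 ≈ 0.3087533.
Pooled p̂ = (195+582)/(504+1885) = 777/2389 = 0.3252407.
SE = √(0.219459 × 0.00251463) = 0.0234917.
z = (0.3869048 − 0.3087533)/0.0234917 = 0.0781515/0.0234917 = 3.3268.
p-value = 2·P(Z > 3.327) ≈ 0.0009.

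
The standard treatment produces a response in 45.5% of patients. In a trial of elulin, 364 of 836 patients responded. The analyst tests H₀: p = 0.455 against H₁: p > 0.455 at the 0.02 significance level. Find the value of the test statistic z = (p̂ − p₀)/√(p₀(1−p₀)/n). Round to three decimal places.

z = -1.138

p̂ = 364/836 = 0.43541.
SE = √(p₀(1−p₀)/n) = √(0.24797/836) = 0.01722.
z = (0.43541 − 0.455)/0.01722 = -0.01959/0.01722 = -1.138.
p-value = P(Z > -1.138) ≈ 0.8724, so at α = 0.02 we fail to reject H₀.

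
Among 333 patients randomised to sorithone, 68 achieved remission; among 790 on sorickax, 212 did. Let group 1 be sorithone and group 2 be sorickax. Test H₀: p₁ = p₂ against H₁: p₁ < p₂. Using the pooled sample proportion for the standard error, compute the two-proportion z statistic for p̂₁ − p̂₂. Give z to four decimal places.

z = -2.2695

p̂₁ = 68/333 = 0.204204, p̂₂ = 212/790 = 0.268354.
Pooled p̂ = (68+212)/(333+790) = 280/1123 = 0.249332.
SE = √(p̂(1−p̂)(1/n₁+1/n₂)) = √(0.249332·0.750668·0.00426883) = √(0.000798977) = 0.028266.
z = (0.204204 − 0.268354)/0.028266 = -0.064150/0.028266 = -2.2695.
p-value = P(Z < -2.270) ≈ 0.0116.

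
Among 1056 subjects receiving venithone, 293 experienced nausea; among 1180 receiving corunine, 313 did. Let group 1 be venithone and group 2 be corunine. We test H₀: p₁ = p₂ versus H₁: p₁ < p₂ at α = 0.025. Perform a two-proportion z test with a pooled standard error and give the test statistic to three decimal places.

z = 0.648

p̂₁ = 293/1056 ≈ 0.27746, p̂₂ = 313/1180 ≈ 0.26525.
Pooled p̂ = (293+313)/(1056+1180) = 606/2236 = 0.27102.
SE = √(0.197568 × 0.00179443) = 0.01883.
z = (0.27746 − 0.26525)/0.01883 = 0.01221/0.01883 = 0.648.
p-value = P(Z < 0.648) ≈ 0.7416, so at α = 0.025 we fail to reject H₀.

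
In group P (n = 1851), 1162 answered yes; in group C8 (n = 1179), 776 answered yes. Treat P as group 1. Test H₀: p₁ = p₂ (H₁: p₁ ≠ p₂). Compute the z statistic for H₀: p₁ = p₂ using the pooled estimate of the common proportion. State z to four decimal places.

z = -1.7002

p̂₁ = 1162/1851 ≈ 0.627769, p̂₂ = 776/1179 ≈ 0.658185.
Pooled p̂ = (1162+776)/(1851+1179) = 1938/3030 = 0.639604.
SE = √(0.230511 × 0.00138842) = 0.017890.
z = (0.627769 − 0.658185)/0.017890 = -0.030416/0.017890 = -1.7002.
p-value = 2·P(Z > 1.700) ≈ 0.0891.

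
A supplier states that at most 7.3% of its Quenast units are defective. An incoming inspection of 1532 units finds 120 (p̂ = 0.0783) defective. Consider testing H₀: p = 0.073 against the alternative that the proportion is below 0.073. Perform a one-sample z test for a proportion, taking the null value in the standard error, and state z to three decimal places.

z = 0.802

p̂ = 120/1532 ≈ 0.07833.
Under H₀, SE = √(0.073·0.927/1532) = √(4.41717e-05) = 0.00665.
z = (0.07833 − 0.073)/0.00665 = 0.00533/0.00665 = 0.802.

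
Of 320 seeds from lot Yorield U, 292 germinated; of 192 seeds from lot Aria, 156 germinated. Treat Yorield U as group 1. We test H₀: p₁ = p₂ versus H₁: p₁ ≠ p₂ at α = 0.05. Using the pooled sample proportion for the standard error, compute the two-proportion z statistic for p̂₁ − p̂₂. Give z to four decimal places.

z = 3.3123

p̂₁ = 292/320 = 0.9125000, p̂₂ = 156/192 = 0.8125000.
Pooled p̂ = (292+156)/(320+192) = 448/512 = 0.8750000.
SE = √(p̂(1−p̂)(1/n₁+1/n₂)) = √(0.8750000·0.1250000·0.00833333) = √(0.000911458) = 0.0301904.
z = (0.9125000 − 0.8125000)/0.0301904 = 0.1000000/0.0301904 = 3.3123.
p-value = 2·P(Z > 3.312) ≈ 0.0009; since p < α = 0.05, reject H₀.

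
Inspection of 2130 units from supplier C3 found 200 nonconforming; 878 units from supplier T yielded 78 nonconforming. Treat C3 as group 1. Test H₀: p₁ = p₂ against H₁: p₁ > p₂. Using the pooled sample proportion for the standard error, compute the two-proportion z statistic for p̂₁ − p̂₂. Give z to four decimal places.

z = 0.4355

p̂₁ = 200/2130 ≈ 0.0938967, p̂₂ = 78/878 ≈ 0.0888383.
Pooled p̂ = (200+78)/(2130+878) = 278/3008 = 0.0924202.
SE = √(p̂(1−p̂)(1/n₁+1/n₂)) = √(0.0924202·0.9075798·0.00160844) = √(0.000134914) = 0.0116152.
z = (0.0938967 − 0.0888383)/0.0116152 = 0.0050584/0.0116152 = 0.4355.
p-value = P(Z > 0.436) ≈ 0.3316.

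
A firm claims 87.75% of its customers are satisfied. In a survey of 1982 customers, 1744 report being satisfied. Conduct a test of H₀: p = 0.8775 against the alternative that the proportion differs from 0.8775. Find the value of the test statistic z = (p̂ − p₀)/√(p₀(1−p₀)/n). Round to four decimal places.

z = 0.3285

p̂ = 1744/1982 = 0.879919.
Standard error under H₀: √(0.8775×0.1225/1982) = 0.007364.
z = (0.879919 − 0.8775)/0.007364 = 0.002419/0.007364 = 0.3285.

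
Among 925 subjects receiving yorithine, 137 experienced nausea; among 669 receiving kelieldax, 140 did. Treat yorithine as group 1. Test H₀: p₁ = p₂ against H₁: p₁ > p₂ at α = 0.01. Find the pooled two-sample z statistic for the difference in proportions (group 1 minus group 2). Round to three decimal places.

z = -3.180

p̂₁ = 137/925 = 0.14811, p̂₂ = 140/669 = 0.20927.
Pooled p̂ = (137+140)/(925+669) = 277/1594 = 0.17378.
SE = √(0.143578 × 0.00257585) = 0.01923.
z = (0.14811 − 0.20927)/0.01923 = -0.06116/0.01923 = -3.180.
p-value = P(Z > -3.180) ≈ 0.9993; since p > α = 0.01, fail to reject H₀.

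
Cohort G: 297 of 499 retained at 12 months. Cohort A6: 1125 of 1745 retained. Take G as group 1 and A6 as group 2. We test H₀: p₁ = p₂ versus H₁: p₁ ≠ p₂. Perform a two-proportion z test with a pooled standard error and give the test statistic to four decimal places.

z = -2.0242

p̂₁ = 297/499 ≈ 0.595190, p̂₂ = 1125/1745 ≈ 0.644699.
Pooled p̂ = (297+1125)/(499+1745) = 1422/2244 = 0.633690.
SE = √(p̂(1−p̂)(1/n₁+1/n₂)) = √(0.633690·0.366310·0.00257707) = √(0.000598209) = 0.024458.
z = (0.595190 − 0.644699)/0.024458 = -0.049509/0.024458 = -2.0242.
Two-sided p-value ≈ 2·Φ(−2.024) = 0.0429.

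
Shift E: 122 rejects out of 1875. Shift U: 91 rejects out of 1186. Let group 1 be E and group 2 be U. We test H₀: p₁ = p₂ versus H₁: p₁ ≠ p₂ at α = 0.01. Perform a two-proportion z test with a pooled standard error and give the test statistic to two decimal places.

p̂₁ = 122/1875 = 0.06507, p̂₂ = 91/1186 = 0.07673.
Pooled p̂ = (122+91)/(1875+1186) = 213/3061 = 0.06959.
SE = √(p̂(1−p̂)(1/n₁+1/n₂)) = √(0.06959·0.93041·0.0013765) = √(8.9119e-05) = 0.00944.
z = (0.06507 − 0.07673)/0.00944 = -0.01166/0.00944 = -1.24.
Two-sided p-value ≈ 2·Φ(−1.235) = 0.2167. With α = 0.01, fail to reject H₀.

z = -1.24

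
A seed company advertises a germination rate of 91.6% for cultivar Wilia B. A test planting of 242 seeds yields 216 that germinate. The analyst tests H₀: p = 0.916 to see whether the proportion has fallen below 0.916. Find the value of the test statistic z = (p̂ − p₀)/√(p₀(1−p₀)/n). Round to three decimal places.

p̂ = 216/242 ≈ 0.892562.
Under H₀, SE = √(0.916·0.084/242) = √(0.00031795) = 0.017831.
z = (0.892562 − 0.916)/0.017831 = -0.023438/0.017831 = -1.314.
p-value = P(Z < -1.314) ≈ 0.0943.

z = -1.314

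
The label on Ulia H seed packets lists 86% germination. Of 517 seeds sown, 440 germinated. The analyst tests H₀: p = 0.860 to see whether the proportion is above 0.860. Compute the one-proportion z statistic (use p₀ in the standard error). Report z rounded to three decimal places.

z = -0.586

p̂ = 440/517 = 0.85106.
Standard error under H₀: √(0.86×0.14/517) = 0.01526.
z = (0.85106 − 0.86)/0.01526 = -0.00894/0.01526 = -0.586.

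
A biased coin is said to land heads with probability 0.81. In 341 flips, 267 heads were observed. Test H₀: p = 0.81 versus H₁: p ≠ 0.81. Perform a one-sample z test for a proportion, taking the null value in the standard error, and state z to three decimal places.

p̂ = 267/341 = 0.782991.
SE = √(p₀(1−p₀)/n) = √(0.1539/341) = 0.021244.
z = (0.782991 − 0.81)/0.021244 = -0.027009/0.021244 = -1.271.
p-value = 2·P(Z > 1.271) ≈ 0.2036.

z = -1.271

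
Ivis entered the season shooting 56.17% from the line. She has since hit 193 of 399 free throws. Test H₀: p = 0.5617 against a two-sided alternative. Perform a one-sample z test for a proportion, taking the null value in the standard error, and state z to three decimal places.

p̂ = 193/399 = 0.48371.
Under H₀, SE = √(0.5617·0.4383/399) = √(0.000617025) = 0.02484.
z = (0.48371 − 0.5617)/0.02484 = -0.07799/0.02484 = -3.140.
p-value = 2·P(Z > 3.140) ≈ 0.0017.

z = -3.140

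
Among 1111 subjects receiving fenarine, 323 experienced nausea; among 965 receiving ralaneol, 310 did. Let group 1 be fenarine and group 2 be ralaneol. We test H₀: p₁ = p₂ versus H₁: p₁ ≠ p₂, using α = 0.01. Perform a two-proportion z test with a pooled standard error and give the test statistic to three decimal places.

z = -1.506

p̂₁ = 323/1111 = 0.29073, p̂₂ = 310/965 = 0.32124.
Pooled p̂ = (323+310)/(1111+965) = 633/2076 = 0.30491.
SE = √(p̂(1−p̂)(1/n₁+1/n₂)) = √(0.30491·0.69509·0.00193636) = √(0.000410394) = 0.02026.
z = (0.29073 − 0.32124)/0.02026 = -0.03051/0.02026 = -1.506.
Two-sided p-value ≈ 2·Φ(−1.506) = 0.1320. With α = 0.01, fail to reject H₀.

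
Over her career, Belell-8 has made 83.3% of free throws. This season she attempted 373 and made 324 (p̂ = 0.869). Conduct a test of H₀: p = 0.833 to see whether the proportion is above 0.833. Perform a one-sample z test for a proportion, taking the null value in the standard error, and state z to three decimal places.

p̂ = 324/373 ≈ 0.86863.
SE = √(p₀(1−p₀)/n) = √(0.13911/373) = 0.01931.
z = (0.86863 − 0.833)/0.01931 = 0.03563/0.01931 = 1.845.

z = 1.845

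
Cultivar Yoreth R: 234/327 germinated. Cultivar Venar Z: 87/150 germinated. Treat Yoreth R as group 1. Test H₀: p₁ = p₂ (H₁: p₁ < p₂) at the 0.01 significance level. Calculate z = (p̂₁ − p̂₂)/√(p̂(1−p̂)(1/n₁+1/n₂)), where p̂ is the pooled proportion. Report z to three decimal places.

p̂₁ = 234/327 ≈ 0.71560, p̂₂ = 87/150 ≈ 0.58000.
Pooled p̂ = (234+87)/(327+150) = 321/477 = 0.67296.
SE = √(p̂(1−p̂)(1/n₁+1/n₂)) = √(0.67296·0.32704·0.00972477) = √(0.00214029) = 0.04626.
z = (0.71560 − 0.58000)/0.04626 = 0.13560/0.04626 = 2.931.
p-value = P(Z < 2.931) ≈ 0.9983; since p > α = 0.01, fail to reject H₀.

z = 2.931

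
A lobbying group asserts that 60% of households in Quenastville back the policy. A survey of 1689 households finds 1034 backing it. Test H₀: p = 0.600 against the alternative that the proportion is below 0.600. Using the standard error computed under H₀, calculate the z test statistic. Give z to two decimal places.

z = 1.02

p̂ = 1034/1689 ≈ 0.61220.
SE = √(p₀(1−p₀)/n) = √(0.24/1689) = 0.01192.
z = (0.61220 − 0.6)/0.01192 = 0.01220/0.01192 = 1.02.
p-value = P(Z < 1.023) ≈ 0.8469.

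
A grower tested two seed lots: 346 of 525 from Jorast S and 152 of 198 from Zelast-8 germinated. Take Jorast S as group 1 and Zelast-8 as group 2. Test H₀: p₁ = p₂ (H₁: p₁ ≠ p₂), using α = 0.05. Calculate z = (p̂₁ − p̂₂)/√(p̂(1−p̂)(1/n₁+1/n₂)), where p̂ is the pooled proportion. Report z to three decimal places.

z = -2.813

p̂₁ = 346/525 ≈ 0.659048, p̂₂ = 152/198 ≈ 0.767677.
Pooled p̂ = (346+152)/(525+198) = 498/723 = 0.688797.
SE = √(p̂(1−p̂)(1/n₁+1/n₂)) = √(0.688797·0.311203·0.00695527) = √(0.0014909) = 0.038612.
z = (0.659048 − 0.767677)/0.038612 = -0.108629/0.038612 = -2.813.
Two-sided p-value ≈ 2·Φ(−2.813) = 0.0049; since p < α = 0.05, reject H₀.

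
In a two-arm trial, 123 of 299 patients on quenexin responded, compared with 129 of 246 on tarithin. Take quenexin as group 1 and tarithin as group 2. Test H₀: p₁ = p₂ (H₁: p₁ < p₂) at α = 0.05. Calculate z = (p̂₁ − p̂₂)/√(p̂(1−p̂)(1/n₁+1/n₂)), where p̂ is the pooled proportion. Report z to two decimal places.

z = -2.63

p̂₁ = 123/299 = 0.4114, p̂₂ = 129/246 = 0.5244.
Pooled p̂ = (123+129)/(299+246) = 252/545 = 0.4624.
SE = √(p̂(1−p̂)(1/n₁+1/n₂)) = √(0.4624·0.5376·0.00740952) = √(0.0018419) = 0.0429.
z = (0.4114 − 0.5244)/0.0429 = -0.1130/0.0429 = -2.63.
p-value = P(Z < -2.633) ≈ 0.0042; since p < α = 0.05, reject H₀.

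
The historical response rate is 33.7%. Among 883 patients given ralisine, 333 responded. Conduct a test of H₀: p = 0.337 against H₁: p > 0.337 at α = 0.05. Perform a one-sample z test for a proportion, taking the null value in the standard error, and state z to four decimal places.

p̂ = 333/883 ≈ 0.3771234.
Standard error under H₀: √(0.337×0.663/883) = 0.0159071.
z = (0.3771234 − 0.337)/0.0159071 = 0.0401234/0.0159071 = 2.5224.
p-value = P(Z > 2.522) ≈ 0.0058, so at α = 0.05 we reject H₀.

z = 2.5224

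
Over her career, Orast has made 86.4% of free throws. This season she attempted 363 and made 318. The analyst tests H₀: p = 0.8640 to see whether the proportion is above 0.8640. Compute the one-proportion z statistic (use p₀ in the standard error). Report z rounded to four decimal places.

z = 0.6688

p̂ = 318/363 ≈ 0.876033.
Under H₀, SE = √(0.864·0.136/363) = √(0.000323702) = 0.017992.
z = (0.876033 − 0.864)/0.017992 = 0.012033/0.017992 = 0.6688.
p-value = P(Z > 0.669) ≈ 0.2518.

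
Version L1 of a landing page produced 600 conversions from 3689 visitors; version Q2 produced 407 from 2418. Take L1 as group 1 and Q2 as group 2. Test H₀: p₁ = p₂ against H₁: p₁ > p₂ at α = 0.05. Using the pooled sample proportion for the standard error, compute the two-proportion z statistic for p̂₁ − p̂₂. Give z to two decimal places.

p̂₁ = 600/3689 = 0.16265, p̂₂ = 407/2418 = 0.16832.
Pooled p̂ = (600+407)/(3689+2418) = 1007/6107 = 0.16489.
SE = √(0.137703 × 0.000684641) = 0.00971.
z = (0.16265 − 0.16832)/0.00971 = -0.00567/0.00971 = -0.58.
p-value = P(Z > -0.584) ≈ 0.7206; since p > α = 0.05, fail to reject H₀.

z = -0.58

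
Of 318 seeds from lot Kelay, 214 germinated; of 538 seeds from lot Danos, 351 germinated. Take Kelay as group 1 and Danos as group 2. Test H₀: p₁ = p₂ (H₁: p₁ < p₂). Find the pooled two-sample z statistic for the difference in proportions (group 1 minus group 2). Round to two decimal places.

z = 0.61

p̂₁ = 214/318 = 0.6730, p̂₂ = 351/538 = 0.6524.
Pooled p̂ = (214+351)/(318+538) = 565/856 = 0.6600.
SE = √(p̂(1−p̂)(1/n₁+1/n₂)) = √(0.6600·0.3400·0.00500339) = √(0.00112269) = 0.0335.
z = (0.6730 − 0.6524)/0.0335 = 0.0206/0.0335 = 0.61.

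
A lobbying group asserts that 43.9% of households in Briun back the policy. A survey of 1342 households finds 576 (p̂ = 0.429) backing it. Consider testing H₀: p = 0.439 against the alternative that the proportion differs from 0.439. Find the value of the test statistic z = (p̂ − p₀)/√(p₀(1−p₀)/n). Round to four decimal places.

p̂ = 576/1342 ≈ 0.429210.
SE = √(p₀(1−p₀)/n) = √(0.24628/1342) = 0.013547.
z = (0.429210 − 0.439)/0.013547 = -0.009790/0.013547 = -0.7227.
Two-sided p-value ≈ 2·Φ(−0.723) = 0.4699.

z = -0.7227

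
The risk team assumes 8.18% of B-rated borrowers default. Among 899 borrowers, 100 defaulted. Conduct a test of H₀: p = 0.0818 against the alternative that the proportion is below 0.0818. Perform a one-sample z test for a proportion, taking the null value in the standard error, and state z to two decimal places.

p̂ = 100/899 ≈ 0.11123.
SE = √(p₀(1−p₀)/n) = √(0.075109/899) = 0.00914.
z = (0.11123 − 0.0818)/0.00914 = 0.02943/0.00914 = 3.22.
p-value = P(Z < 3.220) ≈ 0.9994.

z = 3.22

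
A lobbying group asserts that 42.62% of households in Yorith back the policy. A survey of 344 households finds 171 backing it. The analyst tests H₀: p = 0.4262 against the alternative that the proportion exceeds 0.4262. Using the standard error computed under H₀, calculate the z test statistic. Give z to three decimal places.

p̂ = 171/344 = 0.49709.
SE = √(p₀(1−p₀)/n) = √(0.24455/344) = 0.02666.
z = (0.49709 − 0.4262)/0.02666 = 0.07089/0.02666 = 2.659.

z = 2.659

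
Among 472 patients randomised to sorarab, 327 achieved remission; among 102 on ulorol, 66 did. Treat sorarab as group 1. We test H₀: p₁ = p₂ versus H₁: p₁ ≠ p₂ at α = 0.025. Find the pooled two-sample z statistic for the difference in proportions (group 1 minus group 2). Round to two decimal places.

z = 0.90

p̂₁ = 327/472 = 0.6928, p̂₂ = 66/102 = 0.6471.
Pooled p̂ = (327+66)/(472+102) = 393/574 = 0.6847.
SE = √(0.215897 × 0.0119226) = 0.0507.
z = (0.6928 − 0.6471)/0.0507 = 0.0457/0.0507 = 0.90.
p-value = 2·P(Z > 0.902) ≈ 0.3673, so at α = 0.025 we fail to reject H₀.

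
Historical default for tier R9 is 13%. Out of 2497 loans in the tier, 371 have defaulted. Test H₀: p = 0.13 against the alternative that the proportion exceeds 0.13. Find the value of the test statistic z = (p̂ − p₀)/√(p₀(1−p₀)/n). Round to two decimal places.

z = 2.76

p̂ = 371/2497 ≈ 0.14858.
SE = √(p₀(1−p₀)/n) = √(0.1131/2497) = 0.00673.
z = (0.14858 − 0.13)/0.00673 = 0.01858/0.00673 = 2.76.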